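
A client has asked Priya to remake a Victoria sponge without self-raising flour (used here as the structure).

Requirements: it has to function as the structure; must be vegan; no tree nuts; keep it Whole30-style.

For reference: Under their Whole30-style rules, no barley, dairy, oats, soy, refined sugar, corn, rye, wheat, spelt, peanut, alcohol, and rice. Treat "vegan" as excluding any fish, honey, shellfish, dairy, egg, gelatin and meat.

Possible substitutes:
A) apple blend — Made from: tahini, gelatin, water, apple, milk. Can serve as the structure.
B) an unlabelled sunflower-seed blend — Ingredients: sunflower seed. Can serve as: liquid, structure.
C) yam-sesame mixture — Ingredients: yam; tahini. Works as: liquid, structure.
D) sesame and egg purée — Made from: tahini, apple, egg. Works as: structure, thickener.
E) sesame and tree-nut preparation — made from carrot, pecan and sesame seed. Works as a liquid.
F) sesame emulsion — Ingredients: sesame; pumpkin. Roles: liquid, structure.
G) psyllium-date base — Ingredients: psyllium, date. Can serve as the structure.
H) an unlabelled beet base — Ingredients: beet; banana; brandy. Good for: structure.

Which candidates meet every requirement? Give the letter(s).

A: has milk, so not Whole30-style; has milk, so not vegan — reject
B: only sunflower seed; none excluded — OK
C: nothing on the exclusion list — keep
D: has egg, so not vegan — no
E: not usable as a structure; has pecan, so not tree-nut-free — reject
F: only sesame and pumpkin; none excluded — valid
G: only psyllium and date; none excluded — keep
H: has brandy, so not Whole30-style — out

B, C, F, G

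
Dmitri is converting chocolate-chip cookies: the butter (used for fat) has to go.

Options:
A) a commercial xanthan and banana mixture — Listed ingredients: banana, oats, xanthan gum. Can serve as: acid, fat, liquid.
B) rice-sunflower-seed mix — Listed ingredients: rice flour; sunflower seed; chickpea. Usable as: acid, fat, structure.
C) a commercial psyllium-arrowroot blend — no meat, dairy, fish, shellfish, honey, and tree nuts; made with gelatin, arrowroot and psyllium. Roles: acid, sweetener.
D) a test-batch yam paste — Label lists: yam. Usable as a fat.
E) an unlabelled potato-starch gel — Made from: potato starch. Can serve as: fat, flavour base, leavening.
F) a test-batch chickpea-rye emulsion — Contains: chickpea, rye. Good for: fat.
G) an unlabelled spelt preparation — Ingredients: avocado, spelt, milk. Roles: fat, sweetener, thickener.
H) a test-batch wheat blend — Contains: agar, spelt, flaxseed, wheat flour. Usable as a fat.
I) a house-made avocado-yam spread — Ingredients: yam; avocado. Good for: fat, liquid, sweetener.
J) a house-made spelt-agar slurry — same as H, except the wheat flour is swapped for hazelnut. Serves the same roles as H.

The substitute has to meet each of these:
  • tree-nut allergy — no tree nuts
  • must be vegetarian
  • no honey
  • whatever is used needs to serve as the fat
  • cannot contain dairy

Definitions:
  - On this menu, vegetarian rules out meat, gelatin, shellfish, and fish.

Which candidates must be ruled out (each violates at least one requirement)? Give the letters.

A: only oats, xanthan gum, and banana; none excluded — keep
B: works as a fat, vegetarian, no dairy — keep
C: not usable as a fat; has gelatin, so not vegetarian — out
D: only yam; none excluded — valid
E: all constraints satisfied — valid
F: every rule checks out — keep
G: has milk, so not dairy-free — no
H: spelt and wheat flour etc. — none of it excluded — OK
I: only yam and avocado; none excluded — OK
J: has hazelnut, so not tree-nut-free — reject

C, G, J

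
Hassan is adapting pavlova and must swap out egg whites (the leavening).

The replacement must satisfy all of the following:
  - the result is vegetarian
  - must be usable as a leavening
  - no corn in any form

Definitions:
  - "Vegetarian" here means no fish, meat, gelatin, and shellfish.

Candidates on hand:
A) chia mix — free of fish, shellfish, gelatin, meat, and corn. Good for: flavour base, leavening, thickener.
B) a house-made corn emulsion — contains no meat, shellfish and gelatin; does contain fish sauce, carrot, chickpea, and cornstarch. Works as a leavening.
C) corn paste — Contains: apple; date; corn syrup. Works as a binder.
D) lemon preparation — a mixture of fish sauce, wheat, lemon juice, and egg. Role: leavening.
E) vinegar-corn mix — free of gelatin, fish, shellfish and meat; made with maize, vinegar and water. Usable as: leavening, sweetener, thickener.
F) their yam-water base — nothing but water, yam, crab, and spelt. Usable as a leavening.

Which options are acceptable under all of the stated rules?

A: every rule checks out — OK
B: has fish sauce, so not vegetarian; has cornstarch, so not corn-free — no
C: not usable as a leavening; has corn syrup, so not corn-free — no
D: has fish sauce, so not vegetarian — no
E: has maize, so not corn-free — out
F: has crab, so not vegetarian — reject

A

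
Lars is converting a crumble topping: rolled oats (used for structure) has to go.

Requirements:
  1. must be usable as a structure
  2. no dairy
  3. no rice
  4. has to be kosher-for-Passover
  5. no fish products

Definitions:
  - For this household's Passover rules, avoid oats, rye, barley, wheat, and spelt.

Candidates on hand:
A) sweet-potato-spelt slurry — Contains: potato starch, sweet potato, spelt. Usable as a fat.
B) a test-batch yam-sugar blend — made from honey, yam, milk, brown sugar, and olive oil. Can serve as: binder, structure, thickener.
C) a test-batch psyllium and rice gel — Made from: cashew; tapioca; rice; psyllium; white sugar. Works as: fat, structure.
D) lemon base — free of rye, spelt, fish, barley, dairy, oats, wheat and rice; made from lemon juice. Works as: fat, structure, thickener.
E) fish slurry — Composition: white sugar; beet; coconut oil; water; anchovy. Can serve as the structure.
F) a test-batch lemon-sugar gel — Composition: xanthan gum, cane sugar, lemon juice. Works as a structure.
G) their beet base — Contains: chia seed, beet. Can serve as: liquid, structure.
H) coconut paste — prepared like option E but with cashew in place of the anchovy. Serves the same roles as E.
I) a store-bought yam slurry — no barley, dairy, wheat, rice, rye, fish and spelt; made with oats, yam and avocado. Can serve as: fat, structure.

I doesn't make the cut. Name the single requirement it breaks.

usable as a structure: satisfied
kosher-for-Passover: has oats — fails
dairy-free: satisfied
rice-free: satisfied
fish-free: satisfied

kosher-for-Passover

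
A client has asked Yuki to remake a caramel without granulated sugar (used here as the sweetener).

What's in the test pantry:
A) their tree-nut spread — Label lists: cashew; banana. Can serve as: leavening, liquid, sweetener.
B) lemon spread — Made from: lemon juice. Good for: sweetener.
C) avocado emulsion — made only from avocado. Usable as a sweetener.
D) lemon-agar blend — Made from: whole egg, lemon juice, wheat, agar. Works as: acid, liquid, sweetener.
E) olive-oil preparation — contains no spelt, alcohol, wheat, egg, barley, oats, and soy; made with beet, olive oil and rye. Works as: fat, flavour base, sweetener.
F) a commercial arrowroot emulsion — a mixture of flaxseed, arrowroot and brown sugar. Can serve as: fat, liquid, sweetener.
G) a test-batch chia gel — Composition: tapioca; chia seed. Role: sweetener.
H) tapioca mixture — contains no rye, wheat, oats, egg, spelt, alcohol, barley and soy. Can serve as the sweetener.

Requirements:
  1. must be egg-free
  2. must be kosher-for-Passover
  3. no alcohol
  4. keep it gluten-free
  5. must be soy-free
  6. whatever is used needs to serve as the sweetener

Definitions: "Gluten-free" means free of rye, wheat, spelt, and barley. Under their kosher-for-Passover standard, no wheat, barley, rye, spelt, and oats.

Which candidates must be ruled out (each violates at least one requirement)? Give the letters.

A: works as a sweetener, gluten-free, no soy — valid
B: all constraints satisfied — OK
C: only avocado; none excluded — valid
D: has wheat, so not gluten-free; has wheat, so not kosher-for-Passover (and 1 more) — reject
E: has rye, so not gluten-free; has rye, so not kosher-for-Passover — out
F: works as a sweetener, no egg, no alcohol — keep
G: only tapioca and chia seed; none excluded — valid
H: works as a sweetener, gluten-free, no alcohol — valid

D, E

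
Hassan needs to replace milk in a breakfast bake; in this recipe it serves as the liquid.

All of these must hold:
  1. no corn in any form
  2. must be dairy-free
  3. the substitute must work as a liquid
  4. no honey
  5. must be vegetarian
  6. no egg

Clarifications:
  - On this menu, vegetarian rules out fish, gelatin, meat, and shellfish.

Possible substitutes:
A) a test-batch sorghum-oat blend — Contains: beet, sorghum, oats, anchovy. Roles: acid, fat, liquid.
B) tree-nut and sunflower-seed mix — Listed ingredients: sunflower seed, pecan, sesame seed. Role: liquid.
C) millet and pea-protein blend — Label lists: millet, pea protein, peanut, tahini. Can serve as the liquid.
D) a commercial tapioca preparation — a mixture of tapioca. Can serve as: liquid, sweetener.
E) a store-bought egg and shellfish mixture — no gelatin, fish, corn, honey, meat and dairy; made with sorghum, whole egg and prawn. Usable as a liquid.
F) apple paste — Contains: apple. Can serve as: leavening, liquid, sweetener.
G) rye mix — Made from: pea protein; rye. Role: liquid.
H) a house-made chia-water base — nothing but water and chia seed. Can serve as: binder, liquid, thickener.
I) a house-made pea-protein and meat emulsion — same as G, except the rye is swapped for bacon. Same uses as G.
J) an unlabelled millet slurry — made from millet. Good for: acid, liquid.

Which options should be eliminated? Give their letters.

A, E, I

A: has anchovy, so not vegetarian — out
B: all constraints satisfied — keep
C: peanut and tahini etc. — none of it excluded — OK
D: only tapioca; none excluded — OK
E: has prawn, so not vegetarian; has whole egg, so not egg-free — no
F: only apple; none excluded — valid
G: works as a liquid, no honey, no corn — OK
H: no dairy, no egg — OK
I: has bacon, so not vegetarian — reject
J: nothing on the exclusion list — OK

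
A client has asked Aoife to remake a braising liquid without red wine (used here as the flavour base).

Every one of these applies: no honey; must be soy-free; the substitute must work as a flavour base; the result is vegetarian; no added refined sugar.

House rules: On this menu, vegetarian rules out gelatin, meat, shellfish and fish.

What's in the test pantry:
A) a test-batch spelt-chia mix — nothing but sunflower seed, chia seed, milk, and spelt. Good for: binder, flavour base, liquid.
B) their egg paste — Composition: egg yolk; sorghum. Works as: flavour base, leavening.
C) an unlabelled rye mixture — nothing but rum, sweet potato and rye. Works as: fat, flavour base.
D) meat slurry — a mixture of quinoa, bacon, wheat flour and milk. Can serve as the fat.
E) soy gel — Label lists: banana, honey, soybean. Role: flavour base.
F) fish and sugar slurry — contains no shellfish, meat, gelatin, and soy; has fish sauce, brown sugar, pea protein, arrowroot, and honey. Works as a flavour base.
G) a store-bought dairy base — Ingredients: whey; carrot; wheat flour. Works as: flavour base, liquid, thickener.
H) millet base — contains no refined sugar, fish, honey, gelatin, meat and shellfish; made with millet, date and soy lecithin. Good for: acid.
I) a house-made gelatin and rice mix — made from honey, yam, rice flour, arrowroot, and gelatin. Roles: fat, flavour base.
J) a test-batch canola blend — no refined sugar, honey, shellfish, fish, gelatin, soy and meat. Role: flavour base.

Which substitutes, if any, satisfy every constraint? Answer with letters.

A: milk and spelt etc. — none of it excluded — valid
B: works as a flavour base, no honey, vegetarian — valid
C: works as a flavour base, no honey, vegetarian — OK
D: not usable as a flavour base; has bacon, so not vegetarian — no
E: has honey, so not honey-free; has soybean, so not soy-free — out
F: has fish sauce, so not vegetarian; has honey, so not honey-free (and 1 more) — no
G: every rule checks out — keep
H: not usable as a flavour base; has soy lecithin, so not soy-free — no
I: has gelatin, so not vegetarian; has honey, so not honey-free — no
J: every rule checks out — OK

A, B, C, G, J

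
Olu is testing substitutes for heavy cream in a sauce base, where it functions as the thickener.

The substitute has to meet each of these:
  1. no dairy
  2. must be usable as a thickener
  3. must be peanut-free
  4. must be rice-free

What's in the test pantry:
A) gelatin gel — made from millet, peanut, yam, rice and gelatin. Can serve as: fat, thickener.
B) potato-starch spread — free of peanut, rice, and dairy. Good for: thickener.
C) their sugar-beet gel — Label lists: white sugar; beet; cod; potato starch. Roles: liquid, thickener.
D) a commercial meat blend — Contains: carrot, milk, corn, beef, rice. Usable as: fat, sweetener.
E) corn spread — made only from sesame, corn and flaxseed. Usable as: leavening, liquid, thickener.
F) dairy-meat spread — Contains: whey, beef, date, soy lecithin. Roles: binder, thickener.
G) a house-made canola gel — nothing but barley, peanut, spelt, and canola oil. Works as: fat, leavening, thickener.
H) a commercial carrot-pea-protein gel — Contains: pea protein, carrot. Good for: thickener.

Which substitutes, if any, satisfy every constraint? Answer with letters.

A: has peanut, so not peanut-free; has rice, so not rice-free — out
B: works as a thickener, no peanut, no rice — valid
C: nothing on the exclusion list — valid
D: not usable as a thickener; has rice, so not rice-free (and 1 more) — no
E: only corn, sesame, and flaxseed; none excluded — keep
F: has whey, so not dairy-free — out
G: has peanut, so not peanut-free — out
H: nothing on the exclusion list — keep

B, C, E, H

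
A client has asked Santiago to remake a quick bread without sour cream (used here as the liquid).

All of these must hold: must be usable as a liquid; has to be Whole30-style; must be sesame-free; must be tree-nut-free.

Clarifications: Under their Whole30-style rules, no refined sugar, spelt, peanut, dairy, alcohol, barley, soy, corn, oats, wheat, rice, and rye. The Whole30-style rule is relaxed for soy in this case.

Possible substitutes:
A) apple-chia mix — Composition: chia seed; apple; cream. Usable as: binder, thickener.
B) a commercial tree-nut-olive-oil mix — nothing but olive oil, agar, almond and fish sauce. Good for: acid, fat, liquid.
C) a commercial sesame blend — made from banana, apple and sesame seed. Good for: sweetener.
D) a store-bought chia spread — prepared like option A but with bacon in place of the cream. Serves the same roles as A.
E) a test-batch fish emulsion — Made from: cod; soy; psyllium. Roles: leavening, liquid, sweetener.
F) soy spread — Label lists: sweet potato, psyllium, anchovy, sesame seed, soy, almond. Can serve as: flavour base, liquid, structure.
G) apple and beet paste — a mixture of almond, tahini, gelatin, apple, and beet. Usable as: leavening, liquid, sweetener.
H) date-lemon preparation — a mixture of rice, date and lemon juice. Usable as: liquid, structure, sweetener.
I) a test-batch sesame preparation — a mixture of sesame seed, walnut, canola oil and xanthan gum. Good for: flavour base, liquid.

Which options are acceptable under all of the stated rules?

A: not usable as a liquid; has cream, so not Whole30-style — no
B: has almond, so not tree-nut-free — no
C: not usable as a liquid; has sesame seed, so not sesame-free — reject
D: not usable as a liquid — no
E: soy is permitted under the Whole30-style carve-out; nothing else excluded — OK
F: has almond, so not tree-nut-free; has sesame seed, so not sesame-free — reject
G: has almond, so not tree-nut-free; has tahini, so not sesame-free — reject
H: has rice, so not Whole30-style — no
I: has walnut, so not tree-nut-free; has sesame seed, so not sesame-free — out

E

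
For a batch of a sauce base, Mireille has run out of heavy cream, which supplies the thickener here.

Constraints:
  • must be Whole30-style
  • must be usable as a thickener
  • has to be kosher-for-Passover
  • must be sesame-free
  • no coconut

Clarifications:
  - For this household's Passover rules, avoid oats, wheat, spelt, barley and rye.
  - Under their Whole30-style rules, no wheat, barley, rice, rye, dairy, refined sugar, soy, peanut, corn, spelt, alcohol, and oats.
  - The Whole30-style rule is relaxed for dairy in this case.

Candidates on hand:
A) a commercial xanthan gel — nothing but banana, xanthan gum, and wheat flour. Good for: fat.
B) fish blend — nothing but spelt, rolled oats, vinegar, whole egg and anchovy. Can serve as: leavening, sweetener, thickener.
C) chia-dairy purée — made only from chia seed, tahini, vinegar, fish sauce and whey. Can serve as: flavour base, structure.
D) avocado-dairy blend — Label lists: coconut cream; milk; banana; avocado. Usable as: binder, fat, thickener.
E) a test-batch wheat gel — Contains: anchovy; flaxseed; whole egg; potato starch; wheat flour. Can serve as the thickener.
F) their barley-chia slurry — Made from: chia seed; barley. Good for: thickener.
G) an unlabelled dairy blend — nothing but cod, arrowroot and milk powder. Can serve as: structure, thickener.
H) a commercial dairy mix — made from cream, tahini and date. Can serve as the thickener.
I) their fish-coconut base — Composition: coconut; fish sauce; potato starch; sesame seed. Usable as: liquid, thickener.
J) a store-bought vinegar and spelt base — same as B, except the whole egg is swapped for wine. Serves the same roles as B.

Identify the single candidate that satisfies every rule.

G

A: not usable as a thickener; has wheat flour, so not kosher-for-Passover (and 1 more) — reject
B: has rolled oats, so not kosher-for-Passover; has rolled oats, so not Whole30-style — reject
C: not usable as a thickener; has tahini, so not sesame-free — reject
D: has coconut cream, so not coconut-free — reject
E: has wheat flour, so not kosher-for-Passover; has wheat flour, so not Whole30-style — reject
F: has barley, so not kosher-for-Passover; has barley, so not Whole30-style — reject
G: dairy is permitted under the Whole30-style carve-out; nothing else excluded — keep
H: has tahini, so not sesame-free — reject
I: has sesame seed, so not sesame-free; has coconut, so not coconut-free — no
J: has rolled oats, so not kosher-for-Passover; has wine, so not Whole30-style — reject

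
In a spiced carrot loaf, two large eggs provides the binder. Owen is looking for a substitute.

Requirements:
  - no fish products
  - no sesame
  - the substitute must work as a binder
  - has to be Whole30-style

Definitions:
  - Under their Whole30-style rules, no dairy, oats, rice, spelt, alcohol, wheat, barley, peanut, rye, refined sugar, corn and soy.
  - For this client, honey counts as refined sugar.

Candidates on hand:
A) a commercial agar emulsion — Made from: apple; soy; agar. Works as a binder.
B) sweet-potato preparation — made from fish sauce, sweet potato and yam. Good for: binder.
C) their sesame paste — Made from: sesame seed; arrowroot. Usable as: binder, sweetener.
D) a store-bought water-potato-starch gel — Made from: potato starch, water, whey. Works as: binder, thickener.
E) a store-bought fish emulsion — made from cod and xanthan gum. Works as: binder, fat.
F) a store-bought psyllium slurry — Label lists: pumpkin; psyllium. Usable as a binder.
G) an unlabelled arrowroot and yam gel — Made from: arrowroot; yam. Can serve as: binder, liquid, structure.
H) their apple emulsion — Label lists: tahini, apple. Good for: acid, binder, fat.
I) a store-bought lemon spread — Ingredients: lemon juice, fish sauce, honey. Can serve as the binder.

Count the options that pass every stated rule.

2

A: has soy, so not Whole30-style — out
B: has fish sauce, so not fish-free — no
C: has sesame seed, so not sesame-free — no
D: has whey, so not Whole30-style — no
E: has cod, so not fish-free — reject
F: works as a binder, no sesame, Whole30-style — valid
G: every rule checks out — valid
H: has tahini, so not sesame-free — no
I: has honey, so not Whole30-style; has fish sauce, so not fish-free — reject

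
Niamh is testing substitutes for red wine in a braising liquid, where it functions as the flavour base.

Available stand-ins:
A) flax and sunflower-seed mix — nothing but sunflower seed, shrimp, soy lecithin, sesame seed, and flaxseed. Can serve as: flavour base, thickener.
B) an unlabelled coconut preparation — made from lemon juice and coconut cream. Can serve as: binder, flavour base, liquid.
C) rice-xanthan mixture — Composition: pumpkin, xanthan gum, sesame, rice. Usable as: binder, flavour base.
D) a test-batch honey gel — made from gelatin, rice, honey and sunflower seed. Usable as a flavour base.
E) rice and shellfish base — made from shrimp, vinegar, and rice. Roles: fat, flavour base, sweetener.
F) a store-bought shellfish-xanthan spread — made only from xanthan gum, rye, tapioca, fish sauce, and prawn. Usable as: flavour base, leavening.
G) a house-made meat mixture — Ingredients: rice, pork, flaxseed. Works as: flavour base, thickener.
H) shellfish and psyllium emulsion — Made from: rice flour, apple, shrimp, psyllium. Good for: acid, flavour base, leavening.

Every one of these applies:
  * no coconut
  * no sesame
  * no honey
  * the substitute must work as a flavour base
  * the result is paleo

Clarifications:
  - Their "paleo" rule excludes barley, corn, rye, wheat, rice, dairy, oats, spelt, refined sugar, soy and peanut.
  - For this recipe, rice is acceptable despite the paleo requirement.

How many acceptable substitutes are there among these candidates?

A: has soy lecithin, so not paleo; has sesame seed, so not sesame-free — no
B: has coconut cream, so not coconut-free — out
C: has sesame, so not sesame-free — no
D: has honey, so not honey-free — reject
E: rice is permitted under the paleo carve-out; nothing else excluded — valid
F: has rye, so not paleo — no
G: rice is permitted under the paleo carve-out; nothing else excluded — OK
H: rice is permitted under the paleo carve-out; nothing else excluded — OK

3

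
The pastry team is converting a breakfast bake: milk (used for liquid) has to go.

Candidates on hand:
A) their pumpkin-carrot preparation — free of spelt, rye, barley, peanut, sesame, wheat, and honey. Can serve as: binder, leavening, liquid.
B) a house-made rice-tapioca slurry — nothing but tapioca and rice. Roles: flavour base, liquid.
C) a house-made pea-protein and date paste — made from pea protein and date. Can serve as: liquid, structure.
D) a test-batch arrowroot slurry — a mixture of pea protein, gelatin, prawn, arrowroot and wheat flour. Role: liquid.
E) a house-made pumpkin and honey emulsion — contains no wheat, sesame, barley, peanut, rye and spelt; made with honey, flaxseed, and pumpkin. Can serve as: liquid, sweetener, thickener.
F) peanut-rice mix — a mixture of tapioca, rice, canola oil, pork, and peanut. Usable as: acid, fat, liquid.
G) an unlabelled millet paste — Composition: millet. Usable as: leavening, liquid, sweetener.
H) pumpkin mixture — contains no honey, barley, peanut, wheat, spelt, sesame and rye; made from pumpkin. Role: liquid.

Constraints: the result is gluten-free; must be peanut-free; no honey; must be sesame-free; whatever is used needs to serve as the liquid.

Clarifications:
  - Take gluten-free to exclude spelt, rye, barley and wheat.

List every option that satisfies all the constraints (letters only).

A, B, C, G, H

A: no peanut, no sesame — keep
B: only rice and tapioca; none excluded — valid
C: only date and pea protein; none excluded — keep
D: has wheat flour, so not gluten-free — reject
E: has honey, so not honey-free — no
F: has peanut, so not peanut-free — reject
G: only millet; none excluded — valid
H: no peanut, gluten-free — valid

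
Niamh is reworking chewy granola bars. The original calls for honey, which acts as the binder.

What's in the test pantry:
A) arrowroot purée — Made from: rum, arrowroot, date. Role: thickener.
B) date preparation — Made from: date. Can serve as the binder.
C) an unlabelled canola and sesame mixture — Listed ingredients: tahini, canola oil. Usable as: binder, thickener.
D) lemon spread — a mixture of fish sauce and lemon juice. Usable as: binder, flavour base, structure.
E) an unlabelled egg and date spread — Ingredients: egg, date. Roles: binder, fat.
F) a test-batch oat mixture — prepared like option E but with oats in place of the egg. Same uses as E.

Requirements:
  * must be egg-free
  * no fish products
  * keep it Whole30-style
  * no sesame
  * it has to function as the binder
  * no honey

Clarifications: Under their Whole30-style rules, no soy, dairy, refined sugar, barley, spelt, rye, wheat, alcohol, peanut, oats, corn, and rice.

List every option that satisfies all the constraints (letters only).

A: not usable as a binder; has rum, so not Whole30-style — no
B: only date; none excluded — valid
C: has tahini, so not sesame-free — out
D: has fish sauce, so not fish-free — no
E: has egg, so not egg-free — no
F: has oats, so not Whole30-style — no

B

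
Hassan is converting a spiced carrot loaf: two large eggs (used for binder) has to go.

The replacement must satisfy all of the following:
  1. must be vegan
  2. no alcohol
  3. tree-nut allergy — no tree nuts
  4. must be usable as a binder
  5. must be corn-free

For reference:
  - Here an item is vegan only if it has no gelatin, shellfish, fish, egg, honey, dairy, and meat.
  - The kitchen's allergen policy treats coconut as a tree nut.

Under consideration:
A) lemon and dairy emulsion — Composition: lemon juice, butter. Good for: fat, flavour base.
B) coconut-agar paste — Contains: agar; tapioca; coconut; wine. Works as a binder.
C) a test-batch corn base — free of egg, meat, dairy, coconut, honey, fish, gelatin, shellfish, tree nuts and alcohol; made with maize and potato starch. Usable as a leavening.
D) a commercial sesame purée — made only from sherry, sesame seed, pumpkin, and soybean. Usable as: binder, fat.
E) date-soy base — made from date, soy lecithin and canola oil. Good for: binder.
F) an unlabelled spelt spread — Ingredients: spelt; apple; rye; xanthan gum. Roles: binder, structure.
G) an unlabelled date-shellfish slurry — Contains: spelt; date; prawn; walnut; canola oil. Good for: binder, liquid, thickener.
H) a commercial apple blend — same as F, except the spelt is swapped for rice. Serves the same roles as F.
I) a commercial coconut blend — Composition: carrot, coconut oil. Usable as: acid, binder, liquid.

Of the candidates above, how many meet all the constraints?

3

A: not usable as a binder; has butter, so not vegan — reject
B: has coconut, so not tree-nut-free; has wine, so not alcohol-free — out
C: not usable as a binder; has maize, so not corn-free — out
D: has sherry, so not alcohol-free — out
E: only soy lecithin, canola oil and date; none excluded — valid
F: tree-nut-free, no corn — OK
G: has prawn, so not vegan; has walnut, so not tree-nut-free — out
H: rice and rye etc. — none of it excluded — keep
I: has coconut oil, so not tree-nut-free — no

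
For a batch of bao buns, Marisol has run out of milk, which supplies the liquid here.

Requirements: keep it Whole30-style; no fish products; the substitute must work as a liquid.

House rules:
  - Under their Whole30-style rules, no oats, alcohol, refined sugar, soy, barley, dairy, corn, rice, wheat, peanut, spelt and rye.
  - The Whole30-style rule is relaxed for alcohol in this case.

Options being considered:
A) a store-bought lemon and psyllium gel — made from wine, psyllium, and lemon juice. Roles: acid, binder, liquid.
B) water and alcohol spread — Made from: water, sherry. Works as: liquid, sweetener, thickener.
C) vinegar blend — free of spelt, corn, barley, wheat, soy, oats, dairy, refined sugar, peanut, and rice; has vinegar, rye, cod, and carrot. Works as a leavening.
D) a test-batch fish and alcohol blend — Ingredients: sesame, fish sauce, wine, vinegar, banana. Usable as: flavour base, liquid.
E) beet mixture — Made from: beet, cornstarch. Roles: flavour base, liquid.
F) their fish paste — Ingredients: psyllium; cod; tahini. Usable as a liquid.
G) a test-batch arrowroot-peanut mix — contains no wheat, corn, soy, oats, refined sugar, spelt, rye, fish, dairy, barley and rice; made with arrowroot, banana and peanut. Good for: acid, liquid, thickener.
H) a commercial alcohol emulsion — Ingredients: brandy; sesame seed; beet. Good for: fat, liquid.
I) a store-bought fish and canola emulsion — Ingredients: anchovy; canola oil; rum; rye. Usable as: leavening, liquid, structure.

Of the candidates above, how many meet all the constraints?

A: alcohol is permitted under the Whole30-style carve-out; nothing else excluded — valid
B: alcohol is permitted under the Whole30-style carve-out; nothing else excluded — keep
C: not usable as a liquid; has rye, so not Whole30-style (and 1 more) — out
D: has fish sauce, so not fish-free — reject
E: has cornstarch, so not Whole30-style — out
F: has cod, so not fish-free — out
G: has peanut, so not Whole30-style — no
H: alcohol is permitted under the Whole30-style carve-out; nothing else excluded — valid
I: has rye, so not Whole30-style; has anchovy, so not fish-free — out

3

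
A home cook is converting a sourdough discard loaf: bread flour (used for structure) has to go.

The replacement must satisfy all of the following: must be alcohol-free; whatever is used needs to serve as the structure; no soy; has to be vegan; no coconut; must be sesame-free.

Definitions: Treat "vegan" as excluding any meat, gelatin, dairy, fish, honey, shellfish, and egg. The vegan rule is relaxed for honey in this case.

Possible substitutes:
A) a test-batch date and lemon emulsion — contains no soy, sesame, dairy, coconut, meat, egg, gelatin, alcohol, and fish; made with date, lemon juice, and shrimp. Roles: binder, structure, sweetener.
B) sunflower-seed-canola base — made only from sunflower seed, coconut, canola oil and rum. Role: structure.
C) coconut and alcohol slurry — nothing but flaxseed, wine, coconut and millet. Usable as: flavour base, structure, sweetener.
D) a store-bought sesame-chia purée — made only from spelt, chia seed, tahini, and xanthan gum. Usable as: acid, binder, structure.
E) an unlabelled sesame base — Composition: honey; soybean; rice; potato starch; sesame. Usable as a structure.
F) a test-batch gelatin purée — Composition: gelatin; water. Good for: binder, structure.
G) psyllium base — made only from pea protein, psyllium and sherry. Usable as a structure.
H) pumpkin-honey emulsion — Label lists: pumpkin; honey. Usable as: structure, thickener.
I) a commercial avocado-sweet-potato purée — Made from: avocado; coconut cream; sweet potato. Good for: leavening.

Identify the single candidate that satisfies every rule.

H

A: has shrimp, so not vegan — reject
B: has rum, so not alcohol-free; has coconut, so not coconut-free — no
C: has wine, so not alcohol-free; has coconut, so not coconut-free — no
D: has tahini, so not sesame-free — reject
E: has sesame, so not sesame-free; has soybean, so not soy-free — no
F: has gelatin, so not vegan — no
G: has sherry, so not alcohol-free — reject
H: honey is permitted under the vegan carve-out; nothing else excluded — keep
I: not usable as a structure; has coconut cream, so not coconut-free — no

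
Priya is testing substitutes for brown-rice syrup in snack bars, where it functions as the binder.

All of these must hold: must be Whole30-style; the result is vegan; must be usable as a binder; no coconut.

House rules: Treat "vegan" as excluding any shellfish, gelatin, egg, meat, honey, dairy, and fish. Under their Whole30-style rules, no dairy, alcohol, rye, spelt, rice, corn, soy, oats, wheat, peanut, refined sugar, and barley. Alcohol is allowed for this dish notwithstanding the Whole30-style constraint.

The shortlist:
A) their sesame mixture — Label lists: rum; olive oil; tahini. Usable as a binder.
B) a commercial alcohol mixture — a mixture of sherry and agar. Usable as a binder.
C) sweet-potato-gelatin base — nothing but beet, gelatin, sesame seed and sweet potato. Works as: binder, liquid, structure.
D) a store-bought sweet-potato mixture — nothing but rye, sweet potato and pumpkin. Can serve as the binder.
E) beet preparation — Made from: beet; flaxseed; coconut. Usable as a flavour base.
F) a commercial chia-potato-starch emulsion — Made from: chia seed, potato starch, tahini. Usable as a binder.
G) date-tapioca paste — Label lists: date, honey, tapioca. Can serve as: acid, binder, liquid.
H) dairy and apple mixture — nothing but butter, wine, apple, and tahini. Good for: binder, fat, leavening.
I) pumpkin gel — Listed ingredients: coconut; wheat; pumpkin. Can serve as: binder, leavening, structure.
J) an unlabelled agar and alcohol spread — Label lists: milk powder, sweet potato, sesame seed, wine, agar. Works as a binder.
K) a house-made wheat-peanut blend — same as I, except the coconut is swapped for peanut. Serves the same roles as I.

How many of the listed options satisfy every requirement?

3

A: alcohol is permitted under the Whole30-style carve-out; nothing else excluded — keep
B: alcohol is permitted under the Whole30-style carve-out; nothing else excluded — OK
C: has gelatin, so not vegan — no
D: has rye, so not Whole30-style — no
E: not usable as a binder; has coconut, so not coconut-free — out
F: works as a binder, no coconut, vegan — valid
G: has honey, so not vegan — reject
H: has butter, so not vegan; has butter, so not Whole30-style — reject
I: has wheat, so not Whole30-style; has coconut, so not coconut-free — reject
J: has milk powder, so not vegan; has milk powder, so not Whole30-style — reject
K: has peanut, so not Whole30-style — reject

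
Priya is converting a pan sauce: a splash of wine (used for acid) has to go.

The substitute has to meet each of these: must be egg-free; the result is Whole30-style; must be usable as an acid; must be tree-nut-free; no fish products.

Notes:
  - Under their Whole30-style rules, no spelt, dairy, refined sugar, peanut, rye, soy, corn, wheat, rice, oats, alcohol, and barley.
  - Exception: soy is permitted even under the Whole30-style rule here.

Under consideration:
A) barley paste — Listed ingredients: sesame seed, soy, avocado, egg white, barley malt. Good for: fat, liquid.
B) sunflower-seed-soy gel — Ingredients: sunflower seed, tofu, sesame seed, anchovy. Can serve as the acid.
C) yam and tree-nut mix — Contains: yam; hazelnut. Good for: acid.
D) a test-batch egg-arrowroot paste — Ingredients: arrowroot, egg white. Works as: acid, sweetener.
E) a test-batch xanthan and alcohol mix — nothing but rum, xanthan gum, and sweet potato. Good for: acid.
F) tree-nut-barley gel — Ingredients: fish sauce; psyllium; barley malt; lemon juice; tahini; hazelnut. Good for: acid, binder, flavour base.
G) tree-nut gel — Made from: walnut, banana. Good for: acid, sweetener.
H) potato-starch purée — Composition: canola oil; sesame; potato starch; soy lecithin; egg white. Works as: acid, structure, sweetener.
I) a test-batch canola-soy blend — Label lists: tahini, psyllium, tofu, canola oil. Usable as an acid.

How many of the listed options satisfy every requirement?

A: not usable as an acid; has barley malt, so not Whole30-style (and 1 more) — out
B: has anchovy, so not fish-free — no
C: has hazelnut, so not tree-nut-free — out
D: has egg white, so not egg-free — out
E: has rum, so not Whole30-style — no
F: has barley malt, so not Whole30-style; has fish sauce, so not fish-free (and 1 more) — out
G: has walnut, so not tree-nut-free — reject
H: has egg white, so not egg-free — reject
I: soy is permitted under the Whole30-style carve-out; nothing else excluded — valid

1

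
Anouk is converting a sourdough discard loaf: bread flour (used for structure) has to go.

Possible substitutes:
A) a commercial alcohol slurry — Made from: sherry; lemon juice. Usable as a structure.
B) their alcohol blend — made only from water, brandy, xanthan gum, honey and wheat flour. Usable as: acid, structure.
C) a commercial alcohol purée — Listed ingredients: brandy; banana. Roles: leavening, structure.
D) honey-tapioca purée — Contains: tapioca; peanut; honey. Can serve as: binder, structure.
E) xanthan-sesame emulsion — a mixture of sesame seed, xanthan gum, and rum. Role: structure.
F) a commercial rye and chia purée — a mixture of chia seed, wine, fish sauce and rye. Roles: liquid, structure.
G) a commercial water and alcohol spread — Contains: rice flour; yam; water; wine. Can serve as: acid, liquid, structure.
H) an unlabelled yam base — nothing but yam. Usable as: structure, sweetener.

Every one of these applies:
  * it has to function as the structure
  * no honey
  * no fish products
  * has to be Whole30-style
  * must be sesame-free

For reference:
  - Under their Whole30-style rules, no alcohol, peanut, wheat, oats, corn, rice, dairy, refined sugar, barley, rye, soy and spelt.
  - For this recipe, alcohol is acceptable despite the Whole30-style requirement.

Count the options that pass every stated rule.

A: alcohol is permitted under the Whole30-style carve-out; nothing else excluded — valid
B: has wheat flour, so not Whole30-style; has honey, so not honey-free — out
C: alcohol is permitted under the Whole30-style carve-out; nothing else excluded — OK
D: has peanut, so not Whole30-style; has honey, so not honey-free — out
E: has sesame seed, so not sesame-free — reject
F: has rye, so not Whole30-style; has fish sauce, so not fish-free — out
G: has rice flour, so not Whole30-style — reject
H: all constraints satisfied — keep

3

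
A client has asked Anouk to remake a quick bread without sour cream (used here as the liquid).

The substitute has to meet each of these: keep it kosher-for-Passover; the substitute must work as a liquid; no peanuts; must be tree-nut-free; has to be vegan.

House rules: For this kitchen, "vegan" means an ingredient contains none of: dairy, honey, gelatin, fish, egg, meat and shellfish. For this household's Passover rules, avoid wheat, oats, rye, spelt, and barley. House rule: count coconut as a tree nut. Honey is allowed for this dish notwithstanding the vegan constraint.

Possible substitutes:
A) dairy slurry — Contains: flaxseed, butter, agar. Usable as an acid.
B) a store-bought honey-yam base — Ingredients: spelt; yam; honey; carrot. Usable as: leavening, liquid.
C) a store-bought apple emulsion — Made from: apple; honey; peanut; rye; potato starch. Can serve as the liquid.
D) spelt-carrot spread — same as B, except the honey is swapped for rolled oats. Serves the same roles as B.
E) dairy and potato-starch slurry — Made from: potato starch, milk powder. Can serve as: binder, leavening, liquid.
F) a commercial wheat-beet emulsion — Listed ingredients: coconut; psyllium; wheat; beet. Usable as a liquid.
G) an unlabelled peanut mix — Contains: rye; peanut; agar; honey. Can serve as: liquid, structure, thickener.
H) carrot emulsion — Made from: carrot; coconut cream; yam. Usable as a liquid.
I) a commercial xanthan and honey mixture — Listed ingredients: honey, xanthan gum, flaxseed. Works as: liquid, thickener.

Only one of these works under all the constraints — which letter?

A: not usable as a liquid; has butter, so not vegan — reject
B: has spelt, so not kosher-for-Passover — out
C: has rye, so not kosher-for-Passover; has peanut, so not peanut-free — no
D: has rolled oats, so not kosher-for-Passover — reject
E: has milk powder, so not vegan — no
F: has wheat, so not kosher-for-Passover; has coconut, so not tree-nut-free — reject
G: has rye, so not kosher-for-Passover; has peanut, so not peanut-free — out
H: has coconut cream, so not tree-nut-free — reject
I: honey is permitted under the vegan carve-out; nothing else excluded — keep

I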